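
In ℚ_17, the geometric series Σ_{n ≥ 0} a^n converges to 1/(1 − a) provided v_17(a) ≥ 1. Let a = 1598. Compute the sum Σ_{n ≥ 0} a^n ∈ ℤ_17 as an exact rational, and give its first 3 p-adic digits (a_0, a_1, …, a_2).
Σ a^n = 1/(1 − a) = -1/1597;  first 3 digits = (1, 9, 1)

v_17(a) = 1 ≥ 1, so the series converges in ℤ_17 to 1/(1 − a) = 1/(1 − 1598) = -1/1597. Expand this rational in ℤ_17: compute digits iteratively via d_i = x_i mod 17, x_{i+1} = (x_i − d_i)/17. The first 3 digits are (1, 9, 1).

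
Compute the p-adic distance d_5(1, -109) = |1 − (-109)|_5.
d_5(1, -109) = 1/5

Step 1 — x − y = 1 − (-109) = 110. Step 2 — v_5(110) = 1 (factor: 110 = (5^1 · 22); the sign does not affect v_p). Step 3 — |x − y|_5 = 5^{-1} = 1/5.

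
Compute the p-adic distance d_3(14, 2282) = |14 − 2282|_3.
d_3(14, 2282) = 1/81

Step 1 — x − y = 14 − 2282 = -2268. Step 2 — v_3(-2268) = 4 (factor: -2268 = −(3^4 · 28); the sign does not affect v_p). Step 3 — |x − y|_3 = 3^{-4} = 1/81.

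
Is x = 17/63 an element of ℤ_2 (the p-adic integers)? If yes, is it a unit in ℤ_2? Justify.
x ∈ ℤ_2^× (unit); v_2(x) = 0

ℤ_2 = {x ∈ ℚ_2 : v_2(x) ≥ 0} and ℤ_2^× = {x ∈ ℤ_2 : v_2(x) = 0}. Here v_2(17/63) = v_2(num) − v_2(den) = 0; compare against these criteria.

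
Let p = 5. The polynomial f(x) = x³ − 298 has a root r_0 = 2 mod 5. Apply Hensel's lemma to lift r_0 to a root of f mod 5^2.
r_1 = 22 (mod 25)

Hensel: r_{i+1} = r_i − f(r_i)/f′(r_i) mod 5^{i+2}, where f′(x) = 3x². Iterate:
  r_0 = 2 (mod 5)
  r_1 = 22 (mod 25)
Final: r = 22 with f(r) ≡ 0 mod 5^2.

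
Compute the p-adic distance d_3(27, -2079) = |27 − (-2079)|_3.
d_3(27, -2079) = 1/81

Step 1 — x − y = 27 − (-2079) = 2106. Step 2 — v_3(2106) = 4 (factor: 2106 = (3^4 · 26); the sign does not affect v_p). Step 3 — |x − y|_3 = 3^{-4} = 1/81.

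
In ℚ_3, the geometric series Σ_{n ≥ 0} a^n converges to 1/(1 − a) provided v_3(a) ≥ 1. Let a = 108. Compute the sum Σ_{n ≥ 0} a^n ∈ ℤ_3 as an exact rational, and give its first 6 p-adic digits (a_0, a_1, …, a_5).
Σ a^n = 1/(1 − a) = -1/107;  first 6 digits = (1, 0, 0, 1, 1, 0)

v_3(a) = 3 ≥ 1, so the series converges in ℤ_3 to 1/(1 − a) = 1/(1 − 108) = -1/107. Expand this rational in ℤ_3: compute digits iteratively via d_i = x_i mod 3, x_{i+1} = (x_i − d_i)/3. The first 6 digits are (1, 0, 0, 1, 1, 0).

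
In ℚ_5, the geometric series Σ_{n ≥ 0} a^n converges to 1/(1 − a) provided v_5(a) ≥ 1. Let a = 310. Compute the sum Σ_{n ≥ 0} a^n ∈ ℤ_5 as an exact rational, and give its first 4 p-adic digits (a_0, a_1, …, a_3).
Σ a^n = 1/(1 − a) = -1/309;  first 4 digits = (1, 2, 1, 4)

v_5(a) = 1 ≥ 1, so the series converges in ℤ_5 to 1/(1 − a) = 1/(1 − 310) = -1/309. Expand this rational in ℤ_5: compute digits iteratively via d_i = x_i mod 5, x_{i+1} = (x_i − d_i)/5. The first 4 digits are (1, 2, 1, 4).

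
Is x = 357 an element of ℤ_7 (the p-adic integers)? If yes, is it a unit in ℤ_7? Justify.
x ∈ ℤ_7 but not a unit; v_7(x) = 1 > 0

ℤ_7 = {x ∈ ℚ_7 : v_7(x) ≥ 0} and ℤ_7^× = {x ∈ ℤ_7 : v_7(x) = 0}. Here v_7(357) = v_7(num) − v_7(den) = 1; compare against these criteria.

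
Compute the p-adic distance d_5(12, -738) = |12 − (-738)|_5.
d_5(12, -738) = 1/125

Step 1 — x − y = 12 − (-738) = 750. Step 2 — v_5(750) = 3 (factor: 750 = (5^3 · 6); the sign does not affect v_p). Step 3 — |x − y|_5 = 5^{-3} = 1/125.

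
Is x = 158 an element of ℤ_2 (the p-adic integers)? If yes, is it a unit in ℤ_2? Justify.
x ∈ ℤ_2 but not a unit; v_2(x) = 1 > 0

ℤ_2 = {x ∈ ℚ_2 : v_2(x) ≥ 0} and ℤ_2^× = {x ∈ ℤ_2 : v_2(x) = 0}. Here v_2(158) = v_2(num) − v_2(den) = 1; compare against these criteria.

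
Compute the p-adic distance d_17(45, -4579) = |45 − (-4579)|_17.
d_17(45, -4579) = 1/289

Step 1 — x − y = 45 − (-4579) = 4624. Step 2 — v_17(4624) = 2 (factor: 4624 = (17^2 · 16); the sign does not affect v_p). Step 3 — |x − y|_17 = 17^{-2} = 1/289.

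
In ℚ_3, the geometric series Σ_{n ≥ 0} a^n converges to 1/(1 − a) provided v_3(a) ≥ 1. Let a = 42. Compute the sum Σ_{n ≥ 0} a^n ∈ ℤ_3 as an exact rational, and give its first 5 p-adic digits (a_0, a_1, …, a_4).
Σ a^n = 1/(1 − a) = -1/41;  first 5 digits = (1, 2, 2, 2, 1)

v_3(a) = 1 ≥ 1, so the series converges in ℤ_3 to 1/(1 − a) = 1/(1 − 42) = -1/41. Expand this rational in ℤ_3: compute digits iteratively via d_i = x_i mod 3, x_{i+1} = (x_i − d_i)/3. The first 5 digits are (1, 2, 2, 2, 1).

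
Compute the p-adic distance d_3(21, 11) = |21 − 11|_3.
d_3(21, 11) = 1

Step 1 — x − y = 21 − 11 = 10. Step 2 — v_3(10) = 0 (factor: 10 = (3^0 · 10); the sign does not affect v_p). Step 3 — |x − y|_3 = 3^{0} = 1.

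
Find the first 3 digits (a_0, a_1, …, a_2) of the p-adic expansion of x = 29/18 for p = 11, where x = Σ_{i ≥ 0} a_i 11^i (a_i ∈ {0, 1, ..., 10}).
(a_0, …, a_2) = (1, 8, 6)

v_11(29/18) = 0 (numerator and denominator both coprime to 11), so x ∈ ℤ_11^×. Compute digits iteratively via a_i = x_i mod 11, x_{i+1} = (x_i − a_i)/11, with x_0 = x:
  x_0 = 29/18;  a_0 = 1;  x_1 = (x_0 − 1)/11 = 1/18
  x_1 = 1/18;  a_1 = 8;  x_2 = (x_1 − 8)/11 = -13/18
  x_2 = -13/18;  a_2 = 6;  x_3 = (x_2 − 6)/11 = -11/18
Digits: (1, 8, 6).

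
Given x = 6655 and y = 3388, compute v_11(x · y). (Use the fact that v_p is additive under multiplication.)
v_11(22547140) = 5

v_p(x) = 3 (factor: 6655 = 11^3 · 5); v_p(y) = 2 (factor: 3388 = 11^2 · 28). Additivity: v_p(xy) = v_p(x) + v_p(y) = 3 + 2 = 5. (Direct check: xy = 22547140 = 11^5 · (140).)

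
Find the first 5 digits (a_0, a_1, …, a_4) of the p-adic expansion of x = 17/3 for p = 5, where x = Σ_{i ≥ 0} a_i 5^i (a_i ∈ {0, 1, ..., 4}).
(a_0, …, a_4) = (4, 2, 3, 1, 3)

v_5(17/3) = 0 (numerator and denominator both coprime to 5), so x ∈ ℤ_5^×. Compute digits iteratively via a_i = x_i mod 5, x_{i+1} = (x_i − a_i)/5, with x_0 = x:
  x_0 = 17/3;  a_0 = 4;  x_1 = (x_0 − 4)/5 = 1/3
  x_1 = 1/3;  a_1 = 2;  x_2 = (x_1 − 2)/5 = -1/3
  x_2 = -1/3;  a_2 = 3;  x_3 = (x_2 − 3)/5 = -2/3
  x_3 = -2/3;  a_3 = 1;  x_4 = (x_3 − 1)/5 = -1/3
  x_4 = -1/3;  a_4 = 3;  x_5 = (x_4 − 3)/5 = -2/3
Digits: (4, 2, 3, 1, 3).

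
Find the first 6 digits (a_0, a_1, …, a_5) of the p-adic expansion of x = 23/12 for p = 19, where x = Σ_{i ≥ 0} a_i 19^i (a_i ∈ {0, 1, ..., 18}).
(a_0, …, a_5) = (13, 1, 11, 1, 11, 1)

v_19(23/12) = 0 (numerator and denominator both coprime to 19), so x ∈ ℤ_19^×. Compute digits iteratively via a_i = x_i mod 19, x_{i+1} = (x_i − a_i)/19, with x_0 = x:
  x_0 = 23/12;  a_0 = 13;  x_1 = (x_0 − 13)/19 = -7/12
  x_1 = -7/12;  a_1 = 1;  x_2 = (x_1 − 1)/19 = -1/12
  x_2 = -1/12;  a_2 = 11;  x_3 = (x_2 − 11)/19 = -7/12
  x_3 = -7/12;  a_3 = 1;  x_4 = (x_3 − 1)/19 = -1/12
  x_4 = -1/12;  a_4 = 11;  x_5 = (x_4 − 11)/19 = -7/12
  x_5 = -7/12;  a_5 = 1;  x_6 = (x_5 − 1)/19 = -1/12
Digits: (13, 1, 11, 1, 11, 1).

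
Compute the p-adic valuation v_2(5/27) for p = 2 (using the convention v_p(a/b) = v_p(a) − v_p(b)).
v_2(5/27) = 0

Factor powers of 2 from the numerator and denominator of the reduced fraction: 5 = 2^0 · 5 and 27 = 2^0 · 27. Apply v_p(a/b) = v_p(a) − v_p(b): v_2(5/27) = 0 − 0 = 0.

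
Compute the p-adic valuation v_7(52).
v_7(52) = 0

v_7(n) is the largest exponent k such that 7^k divides n. Factor out: 52 = 7^0 · 52. (Sign doesn't affect v_p.) So v_7(52) = 0.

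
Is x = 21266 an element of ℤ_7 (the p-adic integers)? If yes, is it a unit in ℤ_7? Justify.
x ∈ ℤ_7 but not a unit; v_7(x) = 3 > 0

ℤ_7 = {x ∈ ℚ_7 : v_7(x) ≥ 0} and ℤ_7^× = {x ∈ ℤ_7 : v_7(x) = 0}. Here v_7(21266) = v_7(num) − v_7(den) = 3; compare against these criteria.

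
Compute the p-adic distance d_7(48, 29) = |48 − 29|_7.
d_7(48, 29) = 1

Step 1 — x − y = 48 − 29 = 19. Step 2 — v_7(19) = 0 (factor: 19 = (7^0 · 19); the sign does not affect v_p). Step 3 — |x − y|_7 = 7^{0} = 1.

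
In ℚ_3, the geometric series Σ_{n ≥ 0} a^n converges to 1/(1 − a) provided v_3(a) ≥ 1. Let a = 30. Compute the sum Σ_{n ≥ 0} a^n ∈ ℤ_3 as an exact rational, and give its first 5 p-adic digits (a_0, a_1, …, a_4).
Σ a^n = 1/(1 − a) = -1/29;  first 5 digits = (1, 1, 1, 2, 0)

v_3(a) = 1 ≥ 1, so the series converges in ℤ_3 to 1/(1 − a) = 1/(1 − 30) = -1/29. Expand this rational in ℤ_3: compute digits iteratively via d_i = x_i mod 3, x_{i+1} = (x_i − d_i)/3. The first 5 digits are (1, 1, 1, 2, 0).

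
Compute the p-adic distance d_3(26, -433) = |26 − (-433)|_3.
d_3(26, -433) = 1/27

Step 1 — x − y = 26 − (-433) = 459. Step 2 — v_3(459) = 3 (factor: 459 = (3^3 · 17); the sign does not affect v_p). Step 3 — |x − y|_3 = 3^{-3} = 1/27.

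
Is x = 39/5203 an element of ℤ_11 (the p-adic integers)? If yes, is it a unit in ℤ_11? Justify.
x ∉ ℤ_11 (v_11(x) = -2 < 0)

ℤ_11 = {x ∈ ℚ_11 : v_11(x) ≥ 0} and ℤ_11^× = {x ∈ ℤ_11 : v_11(x) = 0}. Here v_11(39/5203) = v_11(num) − v_11(den) = -2; compare against these criteria.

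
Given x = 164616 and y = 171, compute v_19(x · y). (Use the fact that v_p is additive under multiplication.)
v_19(28149336) = 4

v_p(x) = 3 (factor: 164616 = 19^3 · 24); v_p(y) = 1 (factor: 171 = 19^1 · 9). Additivity: v_p(xy) = v_p(x) + v_p(y) = 3 + 1 = 4. (Direct check: xy = 28149336 = 19^4 · (216).)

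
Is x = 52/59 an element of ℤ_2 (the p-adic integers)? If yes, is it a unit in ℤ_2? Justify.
x ∈ ℤ_2 but not a unit; v_2(x) = 2 > 0

ℤ_2 = {x ∈ ℚ_2 : v_2(x) ≥ 0} and ℤ_2^× = {x ∈ ℤ_2 : v_2(x) = 0}. Here v_2(52/59) = v_2(num) − v_2(den) = 2; compare against these criteria.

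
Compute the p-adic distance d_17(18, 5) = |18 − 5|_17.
d_17(18, 5) = 1

Step 1 — x − y = 18 − 5 = 13. Step 2 — v_17(13) = 0 (factor: 13 = (17^0 · 13); the sign does not affect v_p). Step 3 — |x − y|_17 = 17^{0} = 1.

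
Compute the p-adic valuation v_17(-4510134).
v_17(-4510134) = 4

v_17(n) is the largest exponent k such that 17^k divides n. Factor out: -4510134 = -17^4 · 54. (Sign doesn't affect v_p.) So v_17(-4510134) = 4.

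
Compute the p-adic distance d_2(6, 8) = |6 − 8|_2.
d_2(6, 8) = 1/2

Step 1 — x − y = 6 − 8 = -2. Step 2 — v_2(-2) = 1 (factor: -2 = −(2^1 · 1); the sign does not affect v_p). Step 3 — |x − y|_2 = 2^{-1} = 1/2.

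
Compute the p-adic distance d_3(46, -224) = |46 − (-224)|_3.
d_3(46, -224) = 1/27

Step 1 — x − y = 46 − (-224) = 270. Step 2 — v_3(270) = 3 (factor: 270 = (3^3 · 10); the sign does not affect v_p). Step 3 — |x − y|_3 = 3^{-3} = 1/27.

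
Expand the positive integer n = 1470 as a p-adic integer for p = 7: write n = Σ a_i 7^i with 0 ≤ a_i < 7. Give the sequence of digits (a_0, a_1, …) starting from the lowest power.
(a_0, a_1, …) = (0, 0, 2, 4)

Repeated division by 7 gives the digits low-to-high: 1470 = 2·7^2 + 4·7^3. Digit sequence: (0, 0, 2, 4).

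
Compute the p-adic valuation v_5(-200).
v_5(-200) = 2

v_5(n) is the largest exponent k such that 5^k divides n. Factor out: -200 = -5^2 · 8. (Sign doesn't affect v_p.) So v_5(-200) = 2.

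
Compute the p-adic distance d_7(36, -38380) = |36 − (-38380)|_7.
d_7(36, -38380) = 1/2401

Step 1 — x − y = 36 − (-38380) = 38416. Step 2 — v_7(38416) = 4 (factor: 38416 = (7^4 · 16); the sign does not affect v_p). Step 3 — |x − y|_7 = 7^{-4} = 1/2401.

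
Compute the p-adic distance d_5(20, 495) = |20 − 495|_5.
d_5(20, 495) = 1/25

Step 1 — x − y = 20 − 495 = -475. Step 2 — v_5(-475) = 2 (factor: -475 = −(5^2 · 19); the sign does not affect v_p). Step 3 — |x − y|_5 = 5^{-2} = 1/25.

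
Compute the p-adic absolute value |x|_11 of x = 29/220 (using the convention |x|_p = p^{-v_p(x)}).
|29/220|_11 = 11

Step 1 — compute v_11(x) by factoring powers of 11 out of the numerator and denominator: v_11(29/220) = -1. Step 2 — apply |x|_p = p^{-v_p(x)} = 11^{1} = 11.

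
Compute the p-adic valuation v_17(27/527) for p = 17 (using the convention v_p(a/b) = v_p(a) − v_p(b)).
v_17(27/527) = -1

Factor powers of 17 from the numerator and denominator of the reduced fraction: 27 = 17^0 · 27 and 527 = 17^1 · 31. Apply v_p(a/b) = v_p(a) − v_p(b): v_17(27/527) = 0 − 1 = -1.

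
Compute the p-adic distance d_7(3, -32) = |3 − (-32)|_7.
d_7(3, -32) = 1/7

Step 1 — x − y = 3 − (-32) = 35. Step 2 — v_7(35) = 1 (factor: 35 = (7^1 · 5); the sign does not affect v_p). Step 3 — |x − y|_7 = 7^{-1} = 1/7.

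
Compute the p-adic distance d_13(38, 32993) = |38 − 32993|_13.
d_13(38, 32993) = 1/2197

Step 1 — x − y = 38 − 32993 = -32955. Step 2 — v_13(-32955) = 3 (factor: -32955 = −(13^3 · 15); the sign does not affect v_p). Step 3 — |x − y|_13 = 13^{-3} = 1/2197.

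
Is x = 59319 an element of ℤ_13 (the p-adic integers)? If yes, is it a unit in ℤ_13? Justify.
x ∈ ℤ_13 but not a unit; v_13(x) = 3 > 0

ℤ_13 = {x ∈ ℚ_13 : v_13(x) ≥ 0} and ℤ_13^× = {x ∈ ℤ_13 : v_13(x) = 0}. Here v_13(59319) = v_13(num) − v_13(den) = 3; compare against these criteria.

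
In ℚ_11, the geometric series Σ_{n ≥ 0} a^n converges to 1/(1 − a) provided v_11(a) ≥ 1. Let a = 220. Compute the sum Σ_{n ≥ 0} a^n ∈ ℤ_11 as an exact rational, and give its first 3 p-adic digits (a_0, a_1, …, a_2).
Σ a^n = 1/(1 − a) = -1/219;  first 3 digits = (1, 9, 5)

v_11(a) = 1 ≥ 1, so the series converges in ℤ_11 to 1/(1 − a) = 1/(1 − 220) = -1/219. Expand this rational in ℤ_11: compute digits iteratively via d_i = x_i mod 11, x_{i+1} = (x_i − d_i)/11. The first 3 digits are (1, 9, 5).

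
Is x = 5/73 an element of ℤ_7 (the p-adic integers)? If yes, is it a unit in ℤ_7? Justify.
x ∈ ℤ_7^× (unit); v_7(x) = 0

ℤ_7 = {x ∈ ℚ_7 : v_7(x) ≥ 0} and ℤ_7^× = {x ∈ ℤ_7 : v_7(x) = 0}. Here v_7(5/73) = v_7(num) − v_7(den) = 0; compare against these criteria.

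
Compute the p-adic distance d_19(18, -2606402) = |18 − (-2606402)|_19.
d_19(18, -2606402) = 1/130321

Step 1 — x − y = 18 − (-2606402) = 2606420. Step 2 — v_19(2606420) = 4 (factor: 2606420 = (19^4 · 20); the sign does not affect v_p). Step 3 — |x − y|_19 = 19^{-4} = 1/130321.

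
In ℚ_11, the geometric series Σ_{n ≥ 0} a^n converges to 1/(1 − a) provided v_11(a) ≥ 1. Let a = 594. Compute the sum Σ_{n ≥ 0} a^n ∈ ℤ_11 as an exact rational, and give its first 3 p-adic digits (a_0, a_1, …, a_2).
Σ a^n = 1/(1 − a) = -1/593;  first 3 digits = (1, 10, 5)

v_11(a) = 1 ≥ 1, so the series converges in ℤ_11 to 1/(1 − a) = 1/(1 − 594) = -1/593. Expand this rational in ℤ_11: compute digits iteratively via d_i = x_i mod 11, x_{i+1} = (x_i − d_i)/11. The first 3 digits are (1, 10, 5).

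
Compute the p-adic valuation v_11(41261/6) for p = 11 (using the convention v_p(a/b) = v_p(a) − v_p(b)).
v_11(41261/6) = 3

Factor powers of 11 from the numerator and denominator of the reduced fraction: 41261 = 11^3 · 31 and 6 = 11^0 · 6. Apply v_p(a/b) = v_p(a) − v_p(b): v_11(41261/6) = 3 − 0 = 3.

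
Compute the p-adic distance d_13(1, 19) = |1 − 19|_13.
d_13(1, 19) = 1

Step 1 — x − y = 1 − 19 = -18. Step 2 — v_13(-18) = 0 (factor: -18 = −(13^0 · 18); the sign does not affect v_p). Step 3 — |x − y|_13 = 13^{0} = 1.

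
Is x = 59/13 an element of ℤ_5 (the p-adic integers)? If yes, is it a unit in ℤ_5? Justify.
x ∈ ℤ_5^× (unit); v_5(x) = 0

ℤ_5 = {x ∈ ℚ_5 : v_5(x) ≥ 0} and ℤ_5^× = {x ∈ ℤ_5 : v_5(x) = 0}. Here v_5(59/13) = v_5(num) − v_5(den) = 0; compare against these criteria.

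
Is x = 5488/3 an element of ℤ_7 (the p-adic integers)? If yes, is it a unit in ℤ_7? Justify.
x ∈ ℤ_7 but not a unit; v_7(x) = 3 > 0

ℤ_7 = {x ∈ ℚ_7 : v_7(x) ≥ 0} and ℤ_7^× = {x ∈ ℤ_7 : v_7(x) = 0}. Here v_7(5488/3) = v_7(num) − v_7(den) = 3; compare against these criteria.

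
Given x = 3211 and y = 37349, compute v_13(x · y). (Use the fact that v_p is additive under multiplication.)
v_13(119927639) = 5

v_p(x) = 2 (factor: 3211 = 13^2 · 19); v_p(y) = 3 (factor: 37349 = 13^3 · 17). Additivity: v_p(xy) = v_p(x) + v_p(y) = 2 + 3 = 5. (Direct check: xy = 119927639 = 13^5 · (323).)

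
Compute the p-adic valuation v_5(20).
v_5(20) = 1

v_5(n) is the largest exponent k such that 5^k divides n. Factor out: 20 = 5^1 · 4. (Sign doesn't affect v_p.) So v_5(20) = 1.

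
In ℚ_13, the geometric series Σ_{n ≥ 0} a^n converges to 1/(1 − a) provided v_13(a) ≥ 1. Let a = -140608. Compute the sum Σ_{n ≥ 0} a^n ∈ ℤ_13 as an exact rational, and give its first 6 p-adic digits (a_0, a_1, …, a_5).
Σ a^n = 1/(1 − a) = 1/140609;  first 6 digits = (1, 0, 0, 1, 8, 12)

v_13(a) = 3 ≥ 1, so the series converges in ℤ_13 to 1/(1 − a) = 1/(1 − (-140608)) = 1/140609. Expand this rational in ℤ_13: compute digits iteratively via d_i = x_i mod 13, x_{i+1} = (x_i − d_i)/13. The first 6 digits are (1, 0, 0, 1, 8, 12).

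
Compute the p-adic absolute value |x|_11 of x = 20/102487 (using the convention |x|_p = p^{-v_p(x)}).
|20/102487|_11 = 14641

Step 1 — compute v_11(x) by factoring powers of 11 out of the numerator and denominator: v_11(20/102487) = -4. Step 2 — apply |x|_p = p^{-v_p(x)} = 11^{4} = 14641.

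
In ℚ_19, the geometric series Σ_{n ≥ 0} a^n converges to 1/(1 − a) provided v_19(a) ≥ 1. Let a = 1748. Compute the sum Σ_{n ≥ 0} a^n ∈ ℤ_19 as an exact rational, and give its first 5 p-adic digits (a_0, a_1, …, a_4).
Σ a^n = 1/(1 − a) = -1/1747;  first 5 digits = (1, 16, 13, 0, 10)

v_19(a) = 1 ≥ 1, so the series converges in ℤ_19 to 1/(1 − a) = 1/(1 − 1748) = -1/1747. Expand this rational in ℤ_19: compute digits iteratively via d_i = x_i mod 19, x_{i+1} = (x_i − d_i)/19. The first 5 digits are (1, 16, 13, 0, 10).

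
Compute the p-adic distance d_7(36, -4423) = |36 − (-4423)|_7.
d_7(36, -4423) = 1/343

Step 1 — x − y = 36 − (-4423) = 4459. Step 2 — v_7(4459) = 3 (factor: 4459 = (7^3 · 13); the sign does not affect v_p). Step 3 — |x − y|_7 = 7^{-3} = 1/343.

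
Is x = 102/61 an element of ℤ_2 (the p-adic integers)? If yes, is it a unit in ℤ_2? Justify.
x ∈ ℤ_2 but not a unit; v_2(x) = 1 > 0

ℤ_2 = {x ∈ ℚ_2 : v_2(x) ≥ 0} and ℤ_2^× = {x ∈ ℤ_2 : v_2(x) = 0}. Here v_2(102/61) = v_2(num) − v_2(den) = 1; compare against these criteria.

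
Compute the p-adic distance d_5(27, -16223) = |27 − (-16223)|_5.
d_5(27, -16223) = 1/625

Step 1 — x − y = 27 − (-16223) = 16250. Step 2 — v_5(16250) = 4 (factor: 16250 = (5^4 · 26); the sign does not affect v_p). Step 3 — |x − y|_5 = 5^{-4} = 1/625.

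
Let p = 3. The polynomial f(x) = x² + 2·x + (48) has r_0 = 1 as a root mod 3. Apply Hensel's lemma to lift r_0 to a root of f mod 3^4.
r_3 = 13 (mod 81)

Hensel: r_{i+1} = r_i − f(r_i)·(f′(r_i))^{-1} mod 3^{i+2}, f′(x) = 2x + 2. Iterate:
  r_0 = 1 (mod 3)
  r_1 = 4 (mod 9)
  r_2 = 13 (mod 27)
  r_3 = 13 (mod 81)
Final: r = 13 satisfies f(r) ≡ 0 mod 3^4.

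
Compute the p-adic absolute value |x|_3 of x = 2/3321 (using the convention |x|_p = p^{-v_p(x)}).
|2/3321|_3 = 81

Step 1 — compute v_3(x) by factoring powers of 3 out of the numerator and denominator: v_3(2/3321) = -4. Step 2 — apply |x|_p = p^{-v_p(x)} = 3^{4} = 81.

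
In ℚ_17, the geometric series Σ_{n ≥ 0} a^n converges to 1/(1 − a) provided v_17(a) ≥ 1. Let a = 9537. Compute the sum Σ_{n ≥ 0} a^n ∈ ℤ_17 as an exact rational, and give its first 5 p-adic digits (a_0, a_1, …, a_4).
Σ a^n = 1/(1 − a) = -1/9536;  first 5 digits = (1, 0, 16, 1, 1)

v_17(a) = 2 ≥ 1, so the series converges in ℤ_17 to 1/(1 − a) = 1/(1 − 9537) = -1/9536. Expand this rational in ℤ_17: compute digits iteratively via d_i = x_i mod 17, x_{i+1} = (x_i − d_i)/17. The first 5 digits are (1, 0, 16, 1, 1).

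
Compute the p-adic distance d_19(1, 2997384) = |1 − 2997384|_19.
d_19(1, 2997384) = 1/130321

Step 1 — x − y = 1 − 2997384 = -2997383. Step 2 — v_19(-2997383) = 4 (factor: -2997383 = −(19^4 · 23); the sign does not affect v_p). Step 3 — |x − y|_19 = 19^{-4} = 1/130321.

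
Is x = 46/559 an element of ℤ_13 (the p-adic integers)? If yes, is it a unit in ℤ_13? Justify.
x ∉ ℤ_13 (v_13(x) = -1 < 0)

ℤ_13 = {x ∈ ℚ_13 : v_13(x) ≥ 0} and ℤ_13^× = {x ∈ ℤ_13 : v_13(x) = 0}. Here v_13(46/559) = v_13(num) − v_13(den) = -1; compare against these criteria.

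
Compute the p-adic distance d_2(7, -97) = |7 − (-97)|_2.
d_2(7, -97) = 1/8

Step 1 — x − y = 7 − (-97) = 104. Step 2 — v_2(104) = 3 (factor: 104 = (2^3 · 13); the sign does not affect v_p). Step 3 — |x − y|_2 = 2^{-3} = 1/8.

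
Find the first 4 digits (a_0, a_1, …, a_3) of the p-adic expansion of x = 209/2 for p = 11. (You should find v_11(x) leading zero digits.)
(a_0, …, a_3) = (0, 4, 6, 5)

v_11(209/2) = 1, so a_0 = ... = a_0 = 0. Factor out: x = 11^1 · u with u = 19/2 a unit in ℤ_11. Expand u iteratively via a_{v+i} = u_i mod 11, u_{i+1} = (u_i − a_{v+i})/11:
  u_0 = 19/2;  a_1 = 4;  u_1 = (u_0 − 4)/11 = 1/2
  u_1 = 1/2;  a_2 = 6;  u_2 = (u_1 − 6)/11 = -1/2
  u_2 = -1/2;  a_3 = 5;  u_3 = (u_2 − 5)/11 = -1/2
Digits: (0, 4, 6, 5).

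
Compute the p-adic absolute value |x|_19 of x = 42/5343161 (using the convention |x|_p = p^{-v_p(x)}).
|42/5343161|_19 = 130321

Step 1 — compute v_19(x) by factoring powers of 19 out of the numerator and denominator: v_19(42/5343161) = -4. Step 2 — apply |x|_p = p^{-v_p(x)} = 19^{4} = 130321.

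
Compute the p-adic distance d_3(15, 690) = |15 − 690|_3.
d_3(15, 690) = 1/27

Step 1 — x − y = 15 − 690 = -675. Step 2 — v_3(-675) = 3 (factor: -675 = −(3^3 · 25); the sign does not affect v_p). Step 3 — |x − y|_3 = 3^{-3} = 1/27.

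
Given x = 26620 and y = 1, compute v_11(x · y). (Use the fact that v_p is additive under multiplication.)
v_11(26620) = 3

v_p(x) = 3 (factor: 26620 = 11^3 · 20); v_p(y) = 0 (factor: 1 = 11^0 · 1). Additivity: v_p(xy) = v_p(x) + v_p(y) = 3 + 0 = 3. (Direct check: xy = 26620 = 11^3 · (20).)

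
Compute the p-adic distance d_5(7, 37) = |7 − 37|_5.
d_5(7, 37) = 1/5

Step 1 — x − y = 7 − 37 = -30. Step 2 — v_5(-30) = 1 (factor: -30 = −(5^1 · 6); the sign does not affect v_p). Step 3 — |x − y|_5 = 5^{-1} = 1/5.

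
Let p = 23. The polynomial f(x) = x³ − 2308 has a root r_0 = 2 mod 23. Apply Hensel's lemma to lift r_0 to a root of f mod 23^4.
r_3 = 147432 (mod 279841)

Hensel: r_{i+1} = r_i − f(r_i)/f′(r_i) mod 23^{i+2}, where f′(x) = 3x². Iterate:
  r_0 = 2 (mod 23)
  r_1 = 370 (mod 529)
  r_2 = 1428 (mod 12167)
  r_3 = 147432 (mod 279841)
Final: r = 147432 with f(r) ≡ 0 mod 23^4.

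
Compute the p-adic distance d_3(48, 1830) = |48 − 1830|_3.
d_3(48, 1830) = 1/81

Step 1 — x − y = 48 − 1830 = -1782. Step 2 — v_3(-1782) = 4 (factor: -1782 = −(3^4 · 22); the sign does not affect v_p). Step 3 — |x − y|_3 = 3^{-4} = 1/81.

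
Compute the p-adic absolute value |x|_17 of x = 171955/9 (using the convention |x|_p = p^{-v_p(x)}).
|171955/9|_17 = 1/4913

Step 1 — compute v_17(x) by factoring powers of 17 out of the numerator and denominator: v_17(171955/9) = 3. Step 2 — apply |x|_p = p^{-v_p(x)} = 17^{-3} = 1/4913.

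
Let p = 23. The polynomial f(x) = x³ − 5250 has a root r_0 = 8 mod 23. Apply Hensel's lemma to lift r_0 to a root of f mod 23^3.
r_2 = 3113 (mod 12167)

Hensel: r_{i+1} = r_i − f(r_i)/f′(r_i) mod 23^{i+2}, where f′(x) = 3x². Iterate:
  r_0 = 8 (mod 23)
  r_1 = 468 (mod 529)
  r_2 = 3113 (mod 12167)
Final: r = 3113 with f(r) ≡ 0 mod 23^3.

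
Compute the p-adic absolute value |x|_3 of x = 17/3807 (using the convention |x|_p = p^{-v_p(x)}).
|17/3807|_3 = 81

Step 1 — compute v_3(x) by factoring powers of 3 out of the numerator and denominator: v_3(17/3807) = -4. Step 2 — apply |x|_p = p^{-v_p(x)} = 3^{4} = 81.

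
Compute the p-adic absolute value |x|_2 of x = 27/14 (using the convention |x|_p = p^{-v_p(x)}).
|27/14|_2 = 2

Step 1 — compute v_2(x) by factoring powers of 2 out of the numerator and denominator: v_2(27/14) = -1. Step 2 — apply |x|_p = p^{-v_p(x)} = 2^{1} = 2.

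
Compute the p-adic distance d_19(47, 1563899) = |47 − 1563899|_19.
d_19(47, 1563899) = 1/130321

Step 1 — x − y = 47 − 1563899 = -1563852. Step 2 — v_19(-1563852) = 4 (factor: -1563852 = −(19^4 · 12); the sign does not affect v_p). Step 3 — |x − y|_19 = 19^{-4} = 1/130321.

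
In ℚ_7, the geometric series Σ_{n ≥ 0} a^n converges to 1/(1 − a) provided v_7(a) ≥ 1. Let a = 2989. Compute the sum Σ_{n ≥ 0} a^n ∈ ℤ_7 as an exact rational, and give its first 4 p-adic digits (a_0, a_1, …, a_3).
Σ a^n = 1/(1 − a) = -1/2988;  first 4 digits = (1, 0, 5, 1)

v_7(a) = 2 ≥ 1, so the series converges in ℤ_7 to 1/(1 − a) = 1/(1 − 2989) = -1/2988. Expand this rational in ℤ_7: compute digits iteratively via d_i = x_i mod 7, x_{i+1} = (x_i − d_i)/7. The first 4 digits are (1, 0, 5, 1).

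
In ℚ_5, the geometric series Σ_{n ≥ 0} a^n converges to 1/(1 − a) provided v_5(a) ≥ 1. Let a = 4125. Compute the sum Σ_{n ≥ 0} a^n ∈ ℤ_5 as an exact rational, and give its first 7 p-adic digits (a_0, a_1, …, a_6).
Σ a^n = 1/(1 − a) = -1/4124;  first 7 digits = (1, 0, 0, 3, 1, 1, 4)

v_5(a) = 3 ≥ 1, so the series converges in ℤ_5 to 1/(1 − a) = 1/(1 − 4125) = -1/4124. Expand this rational in ℤ_5: compute digits iteratively via d_i = x_i mod 5, x_{i+1} = (x_i − d_i)/5. The first 7 digits are (1, 0, 0, 3, 1, 1, 4).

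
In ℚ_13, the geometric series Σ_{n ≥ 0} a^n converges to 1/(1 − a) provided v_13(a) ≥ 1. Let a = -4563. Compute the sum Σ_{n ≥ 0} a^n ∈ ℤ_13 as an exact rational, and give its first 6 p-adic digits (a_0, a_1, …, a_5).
Σ a^n = 1/(1 − a) = 1/4564;  first 6 digits = (1, 0, 12, 10, 0, 4)

v_13(a) = 2 ≥ 1, so the series converges in ℤ_13 to 1/(1 − a) = 1/(1 − (-4563)) = 1/4564. Expand this rational in ℤ_13: compute digits iteratively via d_i = x_i mod 13, x_{i+1} = (x_i − d_i)/13. The first 6 digits are (1, 0, 12, 10, 0, 4).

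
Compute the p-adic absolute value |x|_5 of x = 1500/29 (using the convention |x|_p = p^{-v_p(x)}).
|1500/29|_5 = 1/125

Step 1 — compute v_5(x) by factoring powers of 5 out of the numerator and denominator: v_5(1500/29) = 3. Step 2 — apply |x|_p = p^{-v_p(x)} = 5^{-3} = 1/125.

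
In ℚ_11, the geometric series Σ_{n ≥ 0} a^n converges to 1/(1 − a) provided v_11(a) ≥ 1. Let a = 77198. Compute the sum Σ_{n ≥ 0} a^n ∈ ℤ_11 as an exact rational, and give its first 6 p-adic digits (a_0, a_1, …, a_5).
Σ a^n = 1/(1 − a) = -1/77197;  first 6 digits = (1, 0, 0, 3, 5, 0)

v_11(a) = 3 ≥ 1, so the series converges in ℤ_11 to 1/(1 − a) = 1/(1 − 77198) = -1/77197. Expand this rational in ℤ_11: compute digits iteratively via d_i = x_i mod 11, x_{i+1} = (x_i − d_i)/11. The first 6 digits are (1, 0, 0, 3, 5, 0).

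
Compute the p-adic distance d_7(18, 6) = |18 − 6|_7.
d_7(18, 6) = 1

Step 1 — x − y = 18 − 6 = 12. Step 2 — v_7(12) = 0 (factor: 12 = (7^0 · 12); the sign does not affect v_p). Step 3 — |x − y|_7 = 7^{0} = 1.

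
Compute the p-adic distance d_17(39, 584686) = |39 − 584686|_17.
d_17(39, 584686) = 1/83521

Step 1 — x − y = 39 − 584686 = -584647. Step 2 — v_17(-584647) = 4 (factor: -584647 = −(17^4 · 7); the sign does not affect v_p). Step 3 — |x − y|_17 = 17^{-4} = 1/83521.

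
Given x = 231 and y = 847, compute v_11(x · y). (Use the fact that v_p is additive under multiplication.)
v_11(195657) = 3

v_p(x) = 1 (factor: 231 = 11^1 · 21); v_p(y) = 2 (factor: 847 = 11^2 · 7). Additivity: v_p(xy) = v_p(x) + v_p(y) = 1 + 2 = 3. (Direct check: xy = 195657 = 11^3 · (147).)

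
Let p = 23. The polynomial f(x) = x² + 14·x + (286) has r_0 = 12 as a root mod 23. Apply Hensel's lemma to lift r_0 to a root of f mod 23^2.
r_1 = 219 (mod 529)

Hensel: r_{i+1} = r_i − f(r_i)·(f′(r_i))^{-1} mod 23^{i+2}, f′(x) = 2x + 14. Iterate:
  r_0 = 12 (mod 23)
  r_1 = 219 (mod 529)
Final: r = 219 satisfies f(r) ≡ 0 mod 23^2.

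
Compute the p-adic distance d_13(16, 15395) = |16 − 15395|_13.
d_13(16, 15395) = 1/2197

Step 1 — x − y = 16 − 15395 = -15379. Step 2 — v_13(-15379) = 3 (factor: -15379 = −(13^3 · 7); the sign does not affect v_p). Step 3 — |x − y|_13 = 13^{-3} = 1/2197.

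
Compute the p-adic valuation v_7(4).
v_7(4) = 0

v_7(n) is the largest exponent k such that 7^k divides n. Factor out: 4 = 7^0 · 4. (Sign doesn't affect v_p.) So v_7(4) = 0.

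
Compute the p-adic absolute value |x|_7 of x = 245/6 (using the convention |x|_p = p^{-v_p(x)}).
|245/6|_7 = 1/49

Step 1 — compute v_7(x) by factoring powers of 7 out of the numerator and denominator: v_7(245/6) = 2. Step 2 — apply |x|_p = p^{-v_p(x)} = 7^{-2} = 1/49.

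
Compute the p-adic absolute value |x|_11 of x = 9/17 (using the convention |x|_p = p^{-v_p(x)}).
|9/17|_11 = 1

Step 1 — compute v_11(x) by factoring powers of 11 out of the numerator and denominator: v_11(9/17) = 0. Step 2 — apply |x|_p = p^{-v_p(x)} = 11^{0} = 1.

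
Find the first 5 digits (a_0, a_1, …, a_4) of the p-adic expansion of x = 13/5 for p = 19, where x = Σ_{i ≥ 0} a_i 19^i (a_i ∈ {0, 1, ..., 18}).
(a_0, …, a_4) = (14, 7, 11, 7, 11)

v_19(13/5) = 0 (numerator and denominator both coprime to 19), so x ∈ ℤ_19^×. Compute digits iteratively via a_i = x_i mod 19, x_{i+1} = (x_i − a_i)/19, with x_0 = x:
  x_0 = 13/5;  a_0 = 14;  x_1 = (x_0 − 14)/19 = -3/5
  x_1 = -3/5;  a_1 = 7;  x_2 = (x_1 − 7)/19 = -2/5
  x_2 = -2/5;  a_2 = 11;  x_3 = (x_2 − 11)/19 = -3/5
  x_3 = -3/5;  a_3 = 7;  x_4 = (x_3 − 7)/19 = -2/5
  x_4 = -2/5;  a_4 = 11;  x_5 = (x_4 − 11)/19 = -3/5
Digits: (14, 7, 11, 7, 11).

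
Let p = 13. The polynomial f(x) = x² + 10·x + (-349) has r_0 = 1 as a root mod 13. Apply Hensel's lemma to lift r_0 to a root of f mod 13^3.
r_2 = 1860 (mod 2197)

Hensel: r_{i+1} = r_i − f(r_i)·(f′(r_i))^{-1} mod 13^{i+2}, f′(x) = 2x + 10. Iterate:
  r_0 = 1 (mod 13)
  r_1 = 1 (mod 169)
  r_2 = 1860 (mod 2197)
Final: r = 1860 satisfies f(r) ≡ 0 mod 13^3.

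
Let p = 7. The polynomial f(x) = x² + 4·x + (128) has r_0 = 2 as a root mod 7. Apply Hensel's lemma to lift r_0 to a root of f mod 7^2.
r_1 = 9 (mod 49)

Hensel: r_{i+1} = r_i − f(r_i)·(f′(r_i))^{-1} mod 7^{i+2}, f′(x) = 2x + 4. Iterate:
  r_0 = 2 (mod 7)
  r_1 = 9 (mod 49)
Final: r = 9 satisfies f(r) ≡ 0 mod 7^2.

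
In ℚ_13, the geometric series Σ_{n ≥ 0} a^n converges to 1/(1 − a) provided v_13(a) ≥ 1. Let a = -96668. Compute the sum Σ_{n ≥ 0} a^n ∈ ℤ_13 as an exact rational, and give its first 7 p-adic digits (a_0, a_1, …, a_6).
Σ a^n = 1/(1 − a) = 1/96669;  first 7 digits = (1, 0, 0, 8, 9, 12, 11)

v_13(a) = 3 ≥ 1, so the series converges in ℤ_13 to 1/(1 − a) = 1/(1 − (-96668)) = 1/96669. Expand this rational in ℤ_13: compute digits iteratively via d_i = x_i mod 13, x_{i+1} = (x_i − d_i)/13. The first 7 digits are (1, 0, 0, 8, 9, 12, 11).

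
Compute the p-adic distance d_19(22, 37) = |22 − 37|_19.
d_19(22, 37) = 1

Step 1 — x − y = 22 − 37 = -15. Step 2 — v_19(-15) = 0 (factor: -15 = −(19^0 · 15); the sign does not affect v_p). Step 3 — |x − y|_19 = 19^{0} = 1.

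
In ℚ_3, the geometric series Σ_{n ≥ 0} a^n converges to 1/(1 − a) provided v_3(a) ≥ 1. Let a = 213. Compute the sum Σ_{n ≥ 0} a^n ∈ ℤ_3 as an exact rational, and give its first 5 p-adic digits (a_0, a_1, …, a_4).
Σ a^n = 1/(1 − a) = -1/212;  first 5 digits = (1, 2, 0, 1, 2)

v_3(a) = 1 ≥ 1, so the series converges in ℤ_3 to 1/(1 − a) = 1/(1 − 213) = -1/212. Expand this rational in ℤ_3: compute digits iteratively via d_i = x_i mod 3, x_{i+1} = (x_i − d_i)/3. The first 5 digits are (1, 2, 0, 1, 2).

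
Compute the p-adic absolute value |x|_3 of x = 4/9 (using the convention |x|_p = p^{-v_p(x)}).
|4/9|_3 = 9

Step 1 — compute v_3(x) by factoring powers of 3 out of the numerator and denominator: v_3(4/9) = -2. Step 2 — apply |x|_p = p^{-v_p(x)} = 3^{2} = 9.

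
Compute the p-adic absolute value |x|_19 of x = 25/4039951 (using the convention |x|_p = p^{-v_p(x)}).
|25/4039951|_19 = 130321

Step 1 — compute v_19(x) by factoring powers of 19 out of the numerator and denominator: v_19(25/4039951) = -4. Step 2 — apply |x|_p = p^{-v_p(x)} = 19^{4} = 130321.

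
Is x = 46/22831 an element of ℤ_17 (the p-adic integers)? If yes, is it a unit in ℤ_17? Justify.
x ∉ ℤ_17 (v_17(x) = -2 < 0)

ℤ_17 = {x ∈ ℚ_17 : v_17(x) ≥ 0} and ℤ_17^× = {x ∈ ℤ_17 : v_17(x) = 0}. Here v_17(46/22831) = v_17(num) − v_17(den) = -2; compare against these criteria.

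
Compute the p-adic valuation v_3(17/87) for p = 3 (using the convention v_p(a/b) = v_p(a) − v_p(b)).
v_3(17/87) = -1

Factor powers of 3 from the numerator and denominator of the reduced fraction: 17 = 3^0 · 17 and 87 = 3^1 · 29. Apply v_p(a/b) = v_p(a) − v_p(b): v_3(17/87) = 0 − 1 = -1.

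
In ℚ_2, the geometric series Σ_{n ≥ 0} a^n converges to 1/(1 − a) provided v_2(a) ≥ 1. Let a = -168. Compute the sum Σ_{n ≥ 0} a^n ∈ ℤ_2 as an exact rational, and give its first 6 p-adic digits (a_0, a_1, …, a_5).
Σ a^n = 1/(1 − a) = 1/169;  first 6 digits = (1, 0, 0, 1, 1, 0)

v_2(a) = 3 ≥ 1, so the series converges in ℤ_2 to 1/(1 − a) = 1/(1 − (-168)) = 1/169. Expand this rational in ℤ_2: compute digits iteratively via d_i = x_i mod 2, x_{i+1} = (x_i − d_i)/2. The first 6 digits are (1, 0, 0, 1, 1, 0).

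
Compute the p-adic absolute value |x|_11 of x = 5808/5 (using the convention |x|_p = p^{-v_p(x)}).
|5808/5|_11 = 1/121

Step 1 — compute v_11(x) by factoring powers of 11 out of the numerator and denominator: v_11(5808/5) = 2. Step 2 — apply |x|_p = p^{-v_p(x)} = 11^{-2} = 1/121.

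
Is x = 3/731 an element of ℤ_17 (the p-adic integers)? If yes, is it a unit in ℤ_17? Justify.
x ∉ ℤ_17 (v_17(x) = -1 < 0)

ℤ_17 = {x ∈ ℚ_17 : v_17(x) ≥ 0} and ℤ_17^× = {x ∈ ℤ_17 : v_17(x) = 0}. Here v_17(3/731) = v_17(num) − v_17(den) = -1; compare against these criteria.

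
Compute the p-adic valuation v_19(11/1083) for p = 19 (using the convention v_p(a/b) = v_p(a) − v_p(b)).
v_19(11/1083) = -2

Factor powers of 19 from the numerator and denominator of the reduced fraction: 11 = 19^0 · 11 and 1083 = 19^2 · 3. Apply v_p(a/b) = v_p(a) − v_p(b): v_19(11/1083) = 0 − 2 = -2.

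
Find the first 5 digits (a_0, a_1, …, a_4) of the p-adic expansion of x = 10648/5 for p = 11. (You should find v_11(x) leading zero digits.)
(a_0, …, a_4) = (0, 0, 0, 6, 4)

v_11(10648/5) = 3, so a_0 = ... = a_2 = 0. Factor out: x = 11^3 · u with u = 8/5 a unit in ℤ_11. Expand u iteratively via a_{v+i} = u_i mod 11, u_{i+1} = (u_i − a_{v+i})/11:
  u_0 = 8/5;  a_3 = 6;  u_1 = (u_0 − 6)/11 = -2/5
  u_1 = -2/5;  a_4 = 4;  u_2 = (u_1 − 4)/11 = -2/5
Digits: (0, 0, 0, 6, 4).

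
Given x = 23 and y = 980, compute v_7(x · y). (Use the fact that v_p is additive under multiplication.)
v_7(22540) = 2

v_p(x) = 0 (factor: 23 = 7^0 · 23); v_p(y) = 2 (factor: 980 = 7^2 · 20). Additivity: v_p(xy) = v_p(x) + v_p(y) = 0 + 2 = 2. (Direct check: xy = 22540 = 7^2 · (460).)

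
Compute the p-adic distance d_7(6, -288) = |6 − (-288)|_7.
d_7(6, -288) = 1/49

Step 1 — x − y = 6 − (-288) = 294. Step 2 — v_7(294) = 2 (factor: 294 = (7^2 · 6); the sign does not affect v_p). Step 3 — |x − y|_7 = 7^{-2} = 1/49.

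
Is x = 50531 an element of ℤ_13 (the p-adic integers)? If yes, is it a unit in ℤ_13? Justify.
x ∈ ℤ_13 but not a unit; v_13(x) = 3 > 0

ℤ_13 = {x ∈ ℚ_13 : v_13(x) ≥ 0} and ℤ_13^× = {x ∈ ℤ_13 : v_13(x) = 0}. Here v_13(50531) = v_13(num) − v_13(den) = 3; compare against these criteria.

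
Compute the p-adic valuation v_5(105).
v_5(105) = 1

v_5(n) is the largest exponent k such that 5^k divides n. Factor out: 105 = 5^1 · 21. (Sign doesn't affect v_p.) So v_5(105) = 1.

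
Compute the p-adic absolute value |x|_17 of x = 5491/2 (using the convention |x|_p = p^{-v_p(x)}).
|5491/2|_17 = 1/289

Step 1 — compute v_17(x) by factoring powers of 17 out of the numerator and denominator: v_17(5491/2) = 2. Step 2 — apply |x|_p = p^{-v_p(x)} = 17^{-2} = 1/289.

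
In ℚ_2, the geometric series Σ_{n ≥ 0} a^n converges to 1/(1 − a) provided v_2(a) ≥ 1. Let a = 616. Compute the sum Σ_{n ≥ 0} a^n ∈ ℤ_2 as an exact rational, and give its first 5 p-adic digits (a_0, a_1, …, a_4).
Σ a^n = 1/(1 − a) = -1/615;  first 5 digits = (1, 0, 0, 1, 0)

v_2(a) = 3 ≥ 1, so the series converges in ℤ_2 to 1/(1 − a) = 1/(1 − 616) = -1/615. Expand this rational in ℤ_2: compute digits iteratively via d_i = x_i mod 2, x_{i+1} = (x_i − d_i)/2. The first 5 digits are (1, 0, 0, 1, 0).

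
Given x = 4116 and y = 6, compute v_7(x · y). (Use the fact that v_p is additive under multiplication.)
v_7(24696) = 3

v_p(x) = 3 (factor: 4116 = 7^3 · 12); v_p(y) = 0 (factor: 6 = 7^0 · 6). Additivity: v_p(xy) = v_p(x) + v_p(y) = 3 + 0 = 3. (Direct check: xy = 24696 = 7^3 · (72).)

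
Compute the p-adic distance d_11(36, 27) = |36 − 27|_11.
d_11(36, 27) = 1

Step 1 — x − y = 36 − 27 = 9. Step 2 — v_11(9) = 0 (factor: 9 = (11^0 · 9); the sign does not affect v_p). Step 3 — |x − y|_11 = 11^{0} = 1.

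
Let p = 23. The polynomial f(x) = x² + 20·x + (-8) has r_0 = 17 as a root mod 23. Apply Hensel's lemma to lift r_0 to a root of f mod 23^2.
r_1 = 270 (mod 529)

Hensel: r_{i+1} = r_i − f(r_i)·(f′(r_i))^{-1} mod 23^{i+2}, f′(x) = 2x + 20. Iterate:
  r_0 = 17 (mod 23)
  r_1 = 270 (mod 529)
Final: r = 270 satisfies f(r) ≡ 0 mod 23^2.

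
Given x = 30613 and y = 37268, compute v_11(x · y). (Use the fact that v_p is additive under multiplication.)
v_11(1140885284) = 6

v_p(x) = 3 (factor: 30613 = 11^3 · 23); v_p(y) = 3 (factor: 37268 = 11^3 · 28). Additivity: v_p(xy) = v_p(x) + v_p(y) = 3 + 3 = 6. (Direct check: xy = 1140885284 = 11^6 · (644).)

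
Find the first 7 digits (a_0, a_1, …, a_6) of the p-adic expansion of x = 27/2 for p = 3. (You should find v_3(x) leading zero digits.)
(a_0, …, a_6) = (0, 0, 0, 2, 1, 1, 1)

v_3(27/2) = 3, so a_0 = ... = a_2 = 0. Factor out: x = 3^3 · u with u = 1/2 a unit in ℤ_3. Expand u iteratively via a_{v+i} = u_i mod 3, u_{i+1} = (u_i − a_{v+i})/3:
  u_0 = 1/2;  a_3 = 2;  u_1 = (u_0 − 2)/3 = -1/2
  u_1 = -1/2;  a_4 = 1;  u_2 = (u_1 − 1)/3 = -1/2
  u_2 = -1/2;  a_5 = 1;  u_3 = (u_2 − 1)/3 = -1/2
  u_3 = -1/2;  a_6 = 1;  u_4 = (u_3 − 1)/3 = -1/2
Digits: (0, 0, 0, 2, 1, 1, 1).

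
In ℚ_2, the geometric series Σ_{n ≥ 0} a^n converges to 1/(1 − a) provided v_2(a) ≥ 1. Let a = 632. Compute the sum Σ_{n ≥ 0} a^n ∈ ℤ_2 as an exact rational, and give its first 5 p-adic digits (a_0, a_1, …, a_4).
Σ a^n = 1/(1 − a) = -1/631;  first 5 digits = (1, 0, 0, 1, 1)

v_2(a) = 3 ≥ 1, so the series converges in ℤ_2 to 1/(1 − a) = 1/(1 − 632) = -1/631. Expand this rational in ℤ_2: compute digits iteratively via d_i = x_i mod 2, x_{i+1} = (x_i − d_i)/2. The first 5 digits are (1, 0, 0, 1, 1).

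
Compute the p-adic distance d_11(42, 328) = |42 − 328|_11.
d_11(42, 328) = 1/11

Step 1 — x − y = 42 − 328 = -286. Step 2 — v_11(-286) = 1 (factor: -286 = −(11^1 · 26); the sign does not affect v_p). Step 3 — |x − y|_11 = 11^{-1} = 1/11.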